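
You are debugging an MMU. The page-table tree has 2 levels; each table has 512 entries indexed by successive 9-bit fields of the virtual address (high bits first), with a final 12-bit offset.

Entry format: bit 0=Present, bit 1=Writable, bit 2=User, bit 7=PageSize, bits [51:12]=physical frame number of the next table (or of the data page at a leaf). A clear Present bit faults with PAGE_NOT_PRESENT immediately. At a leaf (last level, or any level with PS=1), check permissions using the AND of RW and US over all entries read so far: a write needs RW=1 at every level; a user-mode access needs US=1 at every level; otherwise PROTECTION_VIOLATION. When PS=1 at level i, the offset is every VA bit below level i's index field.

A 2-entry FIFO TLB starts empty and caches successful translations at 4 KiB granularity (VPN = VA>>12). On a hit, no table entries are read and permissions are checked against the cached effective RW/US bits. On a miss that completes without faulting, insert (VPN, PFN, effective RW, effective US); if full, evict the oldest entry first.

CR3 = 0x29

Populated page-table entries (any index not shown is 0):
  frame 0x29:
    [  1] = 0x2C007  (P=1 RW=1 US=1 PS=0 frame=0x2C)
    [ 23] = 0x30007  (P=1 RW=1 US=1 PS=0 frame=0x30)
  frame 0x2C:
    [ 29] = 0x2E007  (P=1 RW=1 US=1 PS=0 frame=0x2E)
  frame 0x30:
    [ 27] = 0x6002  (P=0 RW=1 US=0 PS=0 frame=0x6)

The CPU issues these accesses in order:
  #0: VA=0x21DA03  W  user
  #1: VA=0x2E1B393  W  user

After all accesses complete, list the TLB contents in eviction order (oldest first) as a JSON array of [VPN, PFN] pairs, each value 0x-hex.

Walk each access:
#0 VA=0x21DA03 (w,user):
  [0] read 0x29 idx=1: raw=0x2C007 flags P=1 W=1 U=1 S=0
  [1] read 0x2C idx=29: raw=0x2E007 flags P=1 W=1 U=1 S=0
  ⇒ phys 0x2EA03  [2 reads]
#1 VA=0x2E1B393 (w,user):
  [0] read 0x29 idx=23: raw=0x30007 flags P=1 W=1 U=1 S=0
  [1] read 0x30 idx=27: raw=0x6002 flags P=0 W=1 U=0 S=0
  → PAGE_NOT_PRESENT  (2 entries read)

TLB: [["0x21D", "0x2E"]]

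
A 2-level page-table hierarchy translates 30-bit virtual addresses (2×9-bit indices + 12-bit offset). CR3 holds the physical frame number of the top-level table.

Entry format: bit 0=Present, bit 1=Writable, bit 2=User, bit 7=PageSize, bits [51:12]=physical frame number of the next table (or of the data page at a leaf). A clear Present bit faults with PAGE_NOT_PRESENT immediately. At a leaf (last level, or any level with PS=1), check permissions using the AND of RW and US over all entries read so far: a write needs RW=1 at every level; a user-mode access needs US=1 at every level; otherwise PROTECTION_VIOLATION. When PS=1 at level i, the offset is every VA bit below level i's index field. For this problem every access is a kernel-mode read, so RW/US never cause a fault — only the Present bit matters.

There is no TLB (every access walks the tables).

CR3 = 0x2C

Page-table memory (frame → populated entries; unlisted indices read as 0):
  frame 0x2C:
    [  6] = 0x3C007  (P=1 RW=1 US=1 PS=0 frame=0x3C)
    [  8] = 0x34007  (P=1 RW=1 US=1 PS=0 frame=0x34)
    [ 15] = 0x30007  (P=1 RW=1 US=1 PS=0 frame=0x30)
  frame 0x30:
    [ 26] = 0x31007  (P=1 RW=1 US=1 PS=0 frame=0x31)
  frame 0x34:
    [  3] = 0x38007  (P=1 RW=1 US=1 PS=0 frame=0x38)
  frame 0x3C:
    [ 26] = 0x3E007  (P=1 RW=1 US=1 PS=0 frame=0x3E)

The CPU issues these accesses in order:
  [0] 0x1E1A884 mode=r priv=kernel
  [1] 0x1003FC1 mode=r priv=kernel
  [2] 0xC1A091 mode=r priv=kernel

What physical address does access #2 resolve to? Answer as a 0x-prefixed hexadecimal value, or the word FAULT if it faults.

Per-access translation:
#0 VA=0x1E1A884 (r,kernel):
  lvl0: tbl 0x2C, slot 15 ⇒ 0x30007 (P1/RW1/US1/PS0)
  lvl1: tbl 0x30, slot 26 ⇒ 0x31007 (P1/RW1/US1/PS0)
  ⇒ phys 0x31884  [2 reads]
#1 VA=0x1003FC1 (r,kernel):
  lvl0: tbl 0x2C, slot 8 ⇒ 0x34007 (P1/RW1/US1/PS0)
  lvl1: tbl 0x34, slot 3 ⇒ 0x38007 (P1/RW1/US1/PS0)
  ⇒ phys 0x38FC1  [2 reads]
#2 VA=0xC1A091 (r,kernel):
  lvl0: tbl 0x2C, slot 6 ⇒ 0x3C007 (P1/RW1/US1/PS0)
  lvl1: tbl 0x3C, slot 26 ⇒ 0x3E007 (P1/RW1/US1/PS0)
  ⇒ phys 0x3E091  [2 reads]

Access #2 PA: 0x3E091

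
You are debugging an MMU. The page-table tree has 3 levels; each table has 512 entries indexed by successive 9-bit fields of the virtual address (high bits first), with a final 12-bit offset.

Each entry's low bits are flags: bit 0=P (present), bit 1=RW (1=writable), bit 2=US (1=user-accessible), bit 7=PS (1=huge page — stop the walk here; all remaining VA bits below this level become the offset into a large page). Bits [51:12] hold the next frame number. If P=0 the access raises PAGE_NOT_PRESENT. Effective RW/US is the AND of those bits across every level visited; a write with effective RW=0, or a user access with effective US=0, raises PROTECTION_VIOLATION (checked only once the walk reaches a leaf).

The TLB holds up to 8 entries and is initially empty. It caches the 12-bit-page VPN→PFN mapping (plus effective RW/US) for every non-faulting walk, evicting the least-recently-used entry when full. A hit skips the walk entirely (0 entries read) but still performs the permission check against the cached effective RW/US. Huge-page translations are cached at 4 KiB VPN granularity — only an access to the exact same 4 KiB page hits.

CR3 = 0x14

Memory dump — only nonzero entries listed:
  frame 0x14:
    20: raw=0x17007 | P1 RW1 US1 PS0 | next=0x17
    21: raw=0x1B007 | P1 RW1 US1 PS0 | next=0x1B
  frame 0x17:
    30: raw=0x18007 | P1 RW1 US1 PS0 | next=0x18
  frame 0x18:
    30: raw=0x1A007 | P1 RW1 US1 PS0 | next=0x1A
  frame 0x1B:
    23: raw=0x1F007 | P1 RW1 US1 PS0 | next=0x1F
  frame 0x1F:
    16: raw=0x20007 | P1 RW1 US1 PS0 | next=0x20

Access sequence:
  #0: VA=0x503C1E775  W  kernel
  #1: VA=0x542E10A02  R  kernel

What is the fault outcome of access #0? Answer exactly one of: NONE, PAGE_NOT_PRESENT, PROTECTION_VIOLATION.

Trace:
#0 VA=0x503C1E775 (w,kernel):
  L0: frame=0x14 idx=20 entry=0x17007 [P=1 RW=1 US=1 PS=0]
  L1: frame=0x17 idx=30 entry=0x18007 [P=1 RW=1 US=1 PS=0]
  L2: frame=0x18 idx=30 entry=0x1A007 [P=1 RW=1 US=1 PS=0]
  ✓ 0x1A775  — 3 lookups
#1 VA=0x542E10A02 (r,kernel):
  L0: frame=0x14 idx=21 entry=0x1B007 [P=1 RW=1 US=1 PS=0]
  L1: frame=0x1B idx=23 entry=0x1F007 [P=1 RW=1 US=1 PS=0]
  L2: frame=0x1F idx=16 entry=0x20007 [P=1 RW=1 US=1 PS=0]
  ✓ 0x20A02  — 3 lookups

Access #0 fault: NONE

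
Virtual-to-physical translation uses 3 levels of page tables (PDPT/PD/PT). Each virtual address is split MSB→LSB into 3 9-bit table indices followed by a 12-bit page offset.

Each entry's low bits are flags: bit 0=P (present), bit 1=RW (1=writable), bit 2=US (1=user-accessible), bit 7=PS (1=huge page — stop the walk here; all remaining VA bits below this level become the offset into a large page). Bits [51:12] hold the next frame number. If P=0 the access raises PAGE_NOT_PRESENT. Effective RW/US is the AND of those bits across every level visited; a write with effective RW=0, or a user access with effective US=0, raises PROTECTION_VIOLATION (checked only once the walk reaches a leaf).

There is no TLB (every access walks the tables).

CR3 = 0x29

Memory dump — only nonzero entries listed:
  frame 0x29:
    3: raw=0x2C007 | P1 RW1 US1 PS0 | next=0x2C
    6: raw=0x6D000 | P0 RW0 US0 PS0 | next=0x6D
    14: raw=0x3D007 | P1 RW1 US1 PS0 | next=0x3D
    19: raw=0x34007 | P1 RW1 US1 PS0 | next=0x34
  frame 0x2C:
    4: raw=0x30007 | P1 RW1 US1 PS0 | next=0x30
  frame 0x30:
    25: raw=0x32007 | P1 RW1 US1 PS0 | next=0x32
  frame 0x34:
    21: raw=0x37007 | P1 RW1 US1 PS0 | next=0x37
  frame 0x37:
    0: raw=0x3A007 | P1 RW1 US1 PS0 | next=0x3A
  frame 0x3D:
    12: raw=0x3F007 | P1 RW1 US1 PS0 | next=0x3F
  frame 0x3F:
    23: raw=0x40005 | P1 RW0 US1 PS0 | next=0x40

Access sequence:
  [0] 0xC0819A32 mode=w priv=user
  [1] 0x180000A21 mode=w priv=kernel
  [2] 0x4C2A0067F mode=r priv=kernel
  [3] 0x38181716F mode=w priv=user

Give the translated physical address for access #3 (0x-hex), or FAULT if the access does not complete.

Trace:
#0 VA=0xC0819A32 (w,user):
  [0] read 0x29 idx=3: raw=0x2C007 flags P=1 W=1 U=1 S=0
  [1] read 0x2C idx=4: raw=0x30007 flags P=1 W=1 U=1 S=0
  [2] read 0x30 idx=25: raw=0x32007 flags P=1 W=1 U=1 S=0
  → PA=0x32A32  (3 entries read)
#1 VA=0x180000A21 (w,kernel):
  [0] read 0x29 idx=6: raw=0x6D000 flags P=0 W=0 U=0 S=0
  ⇒ fault: PAGE_NOT_PRESENT  — 1 lookups
#2 VA=0x4C2A0067F (r,kernel):
  [0] read 0x29 idx=19: raw=0x34007 flags P=1 W=1 U=1 S=0
  [1] read 0x34 idx=21: raw=0x37007 flags P=1 W=1 U=1 S=0
  [2] read 0x37 idx=0: raw=0x3A007 flags P=1 W=1 U=1 S=0
  → PA=0x3A67F  (3 entries read)
#3 VA=0x38181716F (w,user):
  [0] read 0x29 idx=14: raw=0x3D007 flags P=1 W=1 U=1 S=0
  [1] read 0x3D idx=12: raw=0x3F007 flags P=1 W=1 U=1 S=0
  [2] read 0x3F idx=23: raw=0x40005 flags P=1 W=0 U=1 S=0
  ⇒ fault: PROTECTION_VIOLATION  — 3 lookups

Access #3 PA: FAULT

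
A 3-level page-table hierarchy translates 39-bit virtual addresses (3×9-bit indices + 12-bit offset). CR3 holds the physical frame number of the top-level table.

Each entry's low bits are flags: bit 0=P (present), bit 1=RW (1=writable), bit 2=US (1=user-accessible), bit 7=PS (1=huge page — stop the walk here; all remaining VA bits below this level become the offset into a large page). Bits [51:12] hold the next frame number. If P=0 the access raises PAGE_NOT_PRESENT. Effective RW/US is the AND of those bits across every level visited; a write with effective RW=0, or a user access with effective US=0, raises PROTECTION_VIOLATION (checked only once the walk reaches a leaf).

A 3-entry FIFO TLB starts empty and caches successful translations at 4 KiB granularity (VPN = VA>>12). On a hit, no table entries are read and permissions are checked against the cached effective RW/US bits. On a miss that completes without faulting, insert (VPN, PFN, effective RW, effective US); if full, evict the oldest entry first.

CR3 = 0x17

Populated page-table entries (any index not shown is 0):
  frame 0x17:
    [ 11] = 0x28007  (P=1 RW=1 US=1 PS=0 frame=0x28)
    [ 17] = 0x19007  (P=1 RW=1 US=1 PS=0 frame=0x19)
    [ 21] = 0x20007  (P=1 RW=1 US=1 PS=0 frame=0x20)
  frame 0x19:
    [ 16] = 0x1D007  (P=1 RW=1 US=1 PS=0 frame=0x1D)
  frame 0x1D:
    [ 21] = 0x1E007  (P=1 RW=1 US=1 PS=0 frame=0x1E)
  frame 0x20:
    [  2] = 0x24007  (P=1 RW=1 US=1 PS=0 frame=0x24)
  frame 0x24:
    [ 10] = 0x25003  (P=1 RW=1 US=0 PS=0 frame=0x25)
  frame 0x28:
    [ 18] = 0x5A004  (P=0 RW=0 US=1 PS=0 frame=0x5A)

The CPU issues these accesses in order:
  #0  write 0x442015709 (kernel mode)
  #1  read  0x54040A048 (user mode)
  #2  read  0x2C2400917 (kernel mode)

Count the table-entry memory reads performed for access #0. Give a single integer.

Trace:
#0 VA=0x442015709 (w,kernel):
  lvl0: tbl 0x17, slot 17 ⇒ 0x19007 (P1/RW1/US1/PS0)
  lvl1: tbl 0x19, slot 16 ⇒ 0x1D007 (P1/RW1/US1/PS0)
  lvl2: tbl 0x1D, slot 21 ⇒ 0x1E007 (P1/RW1/US1/PS0)
  → PA=0x1E709  (3 entries read)
#1 VA=0x54040A048 (r,user):
  lvl0: tbl 0x17, slot 21 ⇒ 0x20007 (P1/RW1/US1/PS0)
  lvl1: tbl 0x20, slot 2 ⇒ 0x24007 (P1/RW1/US1/PS0)
  lvl2: tbl 0x24, slot 10 ⇒ 0x25003 (P1/RW1/US0/PS0)
  ⇒ fault: PROTECTION_VIOLATION  — 3 lookups
#2 VA=0x2C2400917 (r,kernel):
  lvl0: tbl 0x17, slot 11 ⇒ 0x28007 (P1/RW1/US1/PS0)
  lvl1: tbl 0x28, slot 18 ⇒ 0x5A004 (P0/RW0/US1/PS0)
  ⇒ fault: PAGE_NOT_PRESENT  — 2 lookups

Entries read for #0: 3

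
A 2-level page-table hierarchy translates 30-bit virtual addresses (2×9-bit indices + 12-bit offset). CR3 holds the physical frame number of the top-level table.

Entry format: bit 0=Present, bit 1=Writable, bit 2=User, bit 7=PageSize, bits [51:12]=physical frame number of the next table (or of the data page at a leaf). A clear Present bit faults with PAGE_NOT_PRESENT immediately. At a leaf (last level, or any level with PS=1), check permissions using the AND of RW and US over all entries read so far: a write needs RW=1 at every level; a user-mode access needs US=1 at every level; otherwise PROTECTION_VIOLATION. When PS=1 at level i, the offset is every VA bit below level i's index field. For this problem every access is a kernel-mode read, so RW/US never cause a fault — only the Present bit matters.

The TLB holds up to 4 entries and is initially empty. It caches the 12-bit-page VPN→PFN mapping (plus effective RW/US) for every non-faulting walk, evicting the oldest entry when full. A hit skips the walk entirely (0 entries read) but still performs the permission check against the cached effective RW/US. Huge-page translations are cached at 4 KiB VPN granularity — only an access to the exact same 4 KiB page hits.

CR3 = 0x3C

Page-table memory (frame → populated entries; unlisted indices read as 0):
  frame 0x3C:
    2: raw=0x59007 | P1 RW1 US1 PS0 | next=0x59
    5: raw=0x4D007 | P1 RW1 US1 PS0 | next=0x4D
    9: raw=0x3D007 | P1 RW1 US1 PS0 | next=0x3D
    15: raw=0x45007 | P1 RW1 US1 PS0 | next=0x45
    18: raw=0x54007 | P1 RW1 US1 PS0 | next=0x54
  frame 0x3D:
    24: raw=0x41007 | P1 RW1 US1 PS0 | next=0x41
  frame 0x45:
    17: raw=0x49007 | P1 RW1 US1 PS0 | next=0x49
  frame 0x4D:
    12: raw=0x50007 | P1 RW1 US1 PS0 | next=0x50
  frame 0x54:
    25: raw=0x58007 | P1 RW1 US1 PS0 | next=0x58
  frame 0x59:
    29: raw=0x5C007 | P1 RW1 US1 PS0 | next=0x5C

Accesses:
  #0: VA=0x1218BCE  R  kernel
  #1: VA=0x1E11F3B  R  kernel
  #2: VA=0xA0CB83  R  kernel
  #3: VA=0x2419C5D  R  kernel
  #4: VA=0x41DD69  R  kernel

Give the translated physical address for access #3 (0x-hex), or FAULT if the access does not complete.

Trace:
#0 VA=0x1218BCE (r,kernel):
  [0] read 0x3C idx=9: raw=0x3D007 flags P=1 W=1 U=1 S=0
  [1] read 0x3D idx=24: raw=0x41007 flags P=1 W=1 U=1 S=0
  ✓ 0x41BCE  — 2 lookups
#1 VA=0x1E11F3B (r,kernel):
  [0] read 0x3C idx=15: raw=0x45007 flags P=1 W=1 U=1 S=0
  [1] read 0x45 idx=17: raw=0x49007 flags P=1 W=1 U=1 S=0
  ✓ 0x49F3B  — 2 lookups
#2 VA=0xA0CB83 (r,kernel):
  [0] read 0x3C idx=5: raw=0x4D007 flags P=1 W=1 U=1 S=0
  [1] read 0x4D idx=12: raw=0x50007 flags P=1 W=1 U=1 S=0
  ✓ 0x50B83  — 2 lookups
#3 VA=0x2419C5D (r,kernel):
  [0] read 0x3C idx=18: raw=0x54007 flags P=1 W=1 U=1 S=0
  [1] read 0x54 idx=25: raw=0x58007 flags P=1 W=1 U=1 S=0
  ✓ 0x58C5D  — 2 lookups
#4 VA=0x41DD69 (r,kernel):
  [0] read 0x3C idx=2: raw=0x59007 flags P=1 W=1 U=1 S=0
  [1] read 0x59 idx=29: raw=0x5C007 flags P=1 W=1 U=1 S=0
  ✓ 0x5CD69  — 2 lookups

Access #3 PA: 0x58C5D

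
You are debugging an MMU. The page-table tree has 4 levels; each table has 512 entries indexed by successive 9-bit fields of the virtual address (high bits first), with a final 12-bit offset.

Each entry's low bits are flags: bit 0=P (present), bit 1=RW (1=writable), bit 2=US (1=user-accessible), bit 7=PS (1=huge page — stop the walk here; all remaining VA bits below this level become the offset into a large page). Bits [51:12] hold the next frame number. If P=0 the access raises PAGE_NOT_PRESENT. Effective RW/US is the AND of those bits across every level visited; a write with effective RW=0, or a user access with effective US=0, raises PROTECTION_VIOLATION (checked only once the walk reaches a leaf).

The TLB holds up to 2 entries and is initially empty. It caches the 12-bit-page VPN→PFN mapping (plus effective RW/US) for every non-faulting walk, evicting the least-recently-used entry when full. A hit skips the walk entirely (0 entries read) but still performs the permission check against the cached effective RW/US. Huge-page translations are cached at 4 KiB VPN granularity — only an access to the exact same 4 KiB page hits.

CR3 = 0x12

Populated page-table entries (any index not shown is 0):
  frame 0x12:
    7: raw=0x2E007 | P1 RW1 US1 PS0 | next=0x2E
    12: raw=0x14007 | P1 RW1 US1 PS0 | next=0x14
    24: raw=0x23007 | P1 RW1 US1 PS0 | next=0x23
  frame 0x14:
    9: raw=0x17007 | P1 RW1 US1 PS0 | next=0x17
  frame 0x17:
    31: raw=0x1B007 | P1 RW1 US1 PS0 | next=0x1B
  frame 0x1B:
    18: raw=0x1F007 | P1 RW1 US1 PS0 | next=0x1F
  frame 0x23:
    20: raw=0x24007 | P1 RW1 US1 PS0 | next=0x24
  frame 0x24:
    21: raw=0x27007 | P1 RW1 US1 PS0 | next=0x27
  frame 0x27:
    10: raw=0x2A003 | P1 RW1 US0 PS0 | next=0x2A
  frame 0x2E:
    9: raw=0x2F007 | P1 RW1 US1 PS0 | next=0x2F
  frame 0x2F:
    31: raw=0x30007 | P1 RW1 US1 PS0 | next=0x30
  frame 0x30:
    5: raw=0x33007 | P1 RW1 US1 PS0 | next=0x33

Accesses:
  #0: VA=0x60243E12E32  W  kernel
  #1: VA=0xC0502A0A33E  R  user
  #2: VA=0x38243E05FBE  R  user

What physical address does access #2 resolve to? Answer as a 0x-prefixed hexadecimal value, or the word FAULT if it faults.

Per-access translation:
#0 VA=0x60243E12E32 (w,kernel):
  [0] read 0x12 idx=12: raw=0x14007 flags P=1 W=1 U=1 S=0
  [1] read 0x14 idx=9: raw=0x17007 flags P=1 W=1 U=1 S=0
  [2] read 0x17 idx=31: raw=0x1B007 flags P=1 W=1 U=1 S=0
  [3] read 0x1B idx=18: raw=0x1F007 flags P=1 W=1 U=1 S=0
  ⇒ phys 0x1FE32  [4 reads]
#1 VA=0xC0502A0A33E (r,user):
  [0] read 0x12 idx=24: raw=0x23007 flags P=1 W=1 U=1 S=0
  [1] read 0x23 idx=20: raw=0x24007 flags P=1 W=1 U=1 S=0
  [2] read 0x24 idx=21: raw=0x27007 flags P=1 W=1 U=1 S=0
  [3] read 0x27 idx=10: raw=0x2A003 flags P=1 W=1 U=0 S=0
  ⇒ fault: PROTECTION_VIOLATION  — 4 lookups
#2 VA=0x38243E05FBE (r,user):
  [0] read 0x12 idx=7: raw=0x2E007 flags P=1 W=1 U=1 S=0
  [1] read 0x2E idx=9: raw=0x2F007 flags P=1 W=1 U=1 S=0
  [2] read 0x2F idx=31: raw=0x30007 flags P=1 W=1 U=1 S=0
  [3] read 0x30 idx=5: raw=0x33007 flags P=1 W=1 U=1 S=0
  ⇒ phys 0x33FBE  [4 reads]

Access #2 PA: 0x33FBE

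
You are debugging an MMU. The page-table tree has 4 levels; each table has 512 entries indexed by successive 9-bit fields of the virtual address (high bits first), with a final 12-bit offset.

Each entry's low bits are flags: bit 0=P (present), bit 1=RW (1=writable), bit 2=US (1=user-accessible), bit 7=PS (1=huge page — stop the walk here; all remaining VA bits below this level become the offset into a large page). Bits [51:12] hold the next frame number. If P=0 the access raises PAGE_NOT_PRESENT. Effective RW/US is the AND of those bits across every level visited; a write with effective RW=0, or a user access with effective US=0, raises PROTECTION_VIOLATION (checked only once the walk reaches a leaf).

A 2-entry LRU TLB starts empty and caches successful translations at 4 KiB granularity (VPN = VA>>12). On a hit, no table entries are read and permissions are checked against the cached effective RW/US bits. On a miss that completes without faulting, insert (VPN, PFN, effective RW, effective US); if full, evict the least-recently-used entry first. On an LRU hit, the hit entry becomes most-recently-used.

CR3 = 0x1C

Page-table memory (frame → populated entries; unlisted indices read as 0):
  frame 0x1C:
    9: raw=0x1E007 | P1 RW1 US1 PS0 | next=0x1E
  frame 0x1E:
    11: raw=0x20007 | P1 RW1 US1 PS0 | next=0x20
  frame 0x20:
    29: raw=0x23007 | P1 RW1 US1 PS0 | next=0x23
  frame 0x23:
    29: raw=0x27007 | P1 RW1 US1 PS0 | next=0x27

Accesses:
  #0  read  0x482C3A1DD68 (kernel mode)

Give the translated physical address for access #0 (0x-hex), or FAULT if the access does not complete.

Trace:
#0 VA=0x482C3A1DD68 (r,kernel):
  L0: frame=0x1C idx=9 entry=0x1E007 [P=1 RW=1 US=1 PS=0]
  L1: frame=0x1E idx=11 entry=0x20007 [P=1 RW=1 US=1 PS=0]
  L2: frame=0x20 idx=29 entry=0x23007 [P=1 RW=1 US=1 PS=0]
  L3: frame=0x23 idx=29 entry=0x27007 [P=1 RW=1 US=1 PS=0]
  ✓ 0x27D68  — 4 lookups

Access #0 PA: 0x27D68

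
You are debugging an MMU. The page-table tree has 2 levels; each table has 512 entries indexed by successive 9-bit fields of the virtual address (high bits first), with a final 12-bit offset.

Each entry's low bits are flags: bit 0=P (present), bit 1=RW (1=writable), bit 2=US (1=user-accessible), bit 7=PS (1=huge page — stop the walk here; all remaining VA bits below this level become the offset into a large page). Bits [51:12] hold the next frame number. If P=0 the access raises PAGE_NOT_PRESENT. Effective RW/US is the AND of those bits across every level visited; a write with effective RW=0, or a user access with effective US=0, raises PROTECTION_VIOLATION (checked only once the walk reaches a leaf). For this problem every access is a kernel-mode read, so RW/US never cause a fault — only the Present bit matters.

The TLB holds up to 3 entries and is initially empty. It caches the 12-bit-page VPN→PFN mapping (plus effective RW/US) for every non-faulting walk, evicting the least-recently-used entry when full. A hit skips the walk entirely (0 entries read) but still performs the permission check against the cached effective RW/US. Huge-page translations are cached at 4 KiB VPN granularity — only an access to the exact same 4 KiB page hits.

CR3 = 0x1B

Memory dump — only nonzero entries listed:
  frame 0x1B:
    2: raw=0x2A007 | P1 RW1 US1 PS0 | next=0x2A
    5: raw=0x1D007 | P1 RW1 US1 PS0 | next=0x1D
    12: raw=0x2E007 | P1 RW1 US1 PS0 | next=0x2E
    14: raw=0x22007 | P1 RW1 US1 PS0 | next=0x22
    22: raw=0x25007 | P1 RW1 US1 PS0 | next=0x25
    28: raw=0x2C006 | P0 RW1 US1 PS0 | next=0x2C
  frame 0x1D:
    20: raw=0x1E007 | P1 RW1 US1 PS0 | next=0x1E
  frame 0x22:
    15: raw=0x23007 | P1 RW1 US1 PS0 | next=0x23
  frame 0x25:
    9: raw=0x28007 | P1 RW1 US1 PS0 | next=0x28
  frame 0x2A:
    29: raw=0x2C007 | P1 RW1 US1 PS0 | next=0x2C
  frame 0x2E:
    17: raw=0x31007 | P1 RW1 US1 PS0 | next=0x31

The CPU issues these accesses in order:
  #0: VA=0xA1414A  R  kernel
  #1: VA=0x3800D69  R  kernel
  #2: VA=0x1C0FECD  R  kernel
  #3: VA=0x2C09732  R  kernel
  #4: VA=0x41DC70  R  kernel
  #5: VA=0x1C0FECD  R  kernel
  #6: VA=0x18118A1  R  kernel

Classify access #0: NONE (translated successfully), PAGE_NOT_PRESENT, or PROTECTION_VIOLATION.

Walk each access:
#0 VA=0xA1414A (r,kernel):
  L0 @0x1B[5] → 0x1D007  P=1,RW=1,US=1,PS=0
  L1 @0x1D[20] → 0x1E007  P=1,RW=1,US=1,PS=0
  → PA=0x1E14A  (2 entries read)
#1 VA=0x3800D69 (r,kernel):
  L0 @0x1B[28] → 0x2C006  P=0,RW=1,US=1,PS=0
  ✗ PAGE_NOT_PRESENT  [1 reads]
#2 VA=0x1C0FECD (r,kernel):
  L0 @0x1B[14] → 0x22007  P=1,RW=1,US=1,PS=0
  L1 @0x22[15] → 0x23007  P=1,RW=1,US=1,PS=0
  → PA=0x23ECD  (2 entries read)
#3 VA=0x2C09732 (r,kernel):
  L0 @0x1B[22] → 0x25007  P=1,RW=1,US=1,PS=0
  L1 @0x25[9] → 0x28007  P=1,RW=1,US=1,PS=0
  → PA=0x28732  (2 entries read)
#4 VA=0x41DC70 (r,kernel):
  L0 @0x1B[2] → 0x2A007  P=1,RW=1,US=1,PS=0
  L1 @0x2A[29] → 0x2C007  P=1,RW=1,US=1,PS=0
  → PA=0x2CC70  (2 entries read)
#5 VA=0x1C0FECD (r,kernel):
  TLB hit vpn=0x1C0F → PA=0x23ECD
#6 VA=0x18118A1 (r,kernel):
  L0 @0x1B[12] → 0x2E007  P=1,RW=1,US=1,PS=0
  L1 @0x2E[17] → 0x31007  P=1,RW=1,US=1,PS=0
  → PA=0x318A1  (2 entries read)

Access #0 fault: NONE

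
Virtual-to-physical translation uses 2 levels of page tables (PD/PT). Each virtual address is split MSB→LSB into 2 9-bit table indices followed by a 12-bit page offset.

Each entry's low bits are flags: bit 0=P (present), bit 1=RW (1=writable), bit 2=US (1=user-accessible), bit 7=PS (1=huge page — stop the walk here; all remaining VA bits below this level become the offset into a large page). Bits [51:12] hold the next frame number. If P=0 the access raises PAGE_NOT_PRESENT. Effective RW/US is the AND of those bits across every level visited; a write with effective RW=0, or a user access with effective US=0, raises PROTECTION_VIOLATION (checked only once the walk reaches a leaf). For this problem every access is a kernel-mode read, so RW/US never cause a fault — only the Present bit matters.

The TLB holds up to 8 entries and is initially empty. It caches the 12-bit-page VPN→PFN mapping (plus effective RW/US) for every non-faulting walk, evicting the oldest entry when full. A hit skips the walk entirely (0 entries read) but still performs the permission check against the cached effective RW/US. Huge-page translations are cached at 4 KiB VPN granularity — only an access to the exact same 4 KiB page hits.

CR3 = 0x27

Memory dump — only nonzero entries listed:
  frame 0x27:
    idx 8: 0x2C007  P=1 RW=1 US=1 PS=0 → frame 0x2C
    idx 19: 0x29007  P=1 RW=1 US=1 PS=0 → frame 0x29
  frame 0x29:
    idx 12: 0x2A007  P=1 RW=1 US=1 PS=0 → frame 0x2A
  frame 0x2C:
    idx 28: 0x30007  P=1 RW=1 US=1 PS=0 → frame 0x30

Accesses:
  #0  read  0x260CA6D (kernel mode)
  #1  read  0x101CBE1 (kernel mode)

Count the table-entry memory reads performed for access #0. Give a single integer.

Walk each access:
#0 VA=0x260CA6D (r,kernel):
  L0 @0x27[19] → 0x29007  P=1,RW=1,US=1,PS=0
  L1 @0x29[12] → 0x2A007  P=1,RW=1,US=1,PS=0
  ⇒ phys 0x2AA6D  [2 reads]
#1 VA=0x101CBE1 (r,kernel):
  L0 @0x27[8] → 0x2C007  P=1,RW=1,US=1,PS=0
  L1 @0x2C[28] → 0x30007  P=1,RW=1,US=1,PS=0
  ⇒ phys 0x30BE1  [2 reads]

Entries read for #0: 2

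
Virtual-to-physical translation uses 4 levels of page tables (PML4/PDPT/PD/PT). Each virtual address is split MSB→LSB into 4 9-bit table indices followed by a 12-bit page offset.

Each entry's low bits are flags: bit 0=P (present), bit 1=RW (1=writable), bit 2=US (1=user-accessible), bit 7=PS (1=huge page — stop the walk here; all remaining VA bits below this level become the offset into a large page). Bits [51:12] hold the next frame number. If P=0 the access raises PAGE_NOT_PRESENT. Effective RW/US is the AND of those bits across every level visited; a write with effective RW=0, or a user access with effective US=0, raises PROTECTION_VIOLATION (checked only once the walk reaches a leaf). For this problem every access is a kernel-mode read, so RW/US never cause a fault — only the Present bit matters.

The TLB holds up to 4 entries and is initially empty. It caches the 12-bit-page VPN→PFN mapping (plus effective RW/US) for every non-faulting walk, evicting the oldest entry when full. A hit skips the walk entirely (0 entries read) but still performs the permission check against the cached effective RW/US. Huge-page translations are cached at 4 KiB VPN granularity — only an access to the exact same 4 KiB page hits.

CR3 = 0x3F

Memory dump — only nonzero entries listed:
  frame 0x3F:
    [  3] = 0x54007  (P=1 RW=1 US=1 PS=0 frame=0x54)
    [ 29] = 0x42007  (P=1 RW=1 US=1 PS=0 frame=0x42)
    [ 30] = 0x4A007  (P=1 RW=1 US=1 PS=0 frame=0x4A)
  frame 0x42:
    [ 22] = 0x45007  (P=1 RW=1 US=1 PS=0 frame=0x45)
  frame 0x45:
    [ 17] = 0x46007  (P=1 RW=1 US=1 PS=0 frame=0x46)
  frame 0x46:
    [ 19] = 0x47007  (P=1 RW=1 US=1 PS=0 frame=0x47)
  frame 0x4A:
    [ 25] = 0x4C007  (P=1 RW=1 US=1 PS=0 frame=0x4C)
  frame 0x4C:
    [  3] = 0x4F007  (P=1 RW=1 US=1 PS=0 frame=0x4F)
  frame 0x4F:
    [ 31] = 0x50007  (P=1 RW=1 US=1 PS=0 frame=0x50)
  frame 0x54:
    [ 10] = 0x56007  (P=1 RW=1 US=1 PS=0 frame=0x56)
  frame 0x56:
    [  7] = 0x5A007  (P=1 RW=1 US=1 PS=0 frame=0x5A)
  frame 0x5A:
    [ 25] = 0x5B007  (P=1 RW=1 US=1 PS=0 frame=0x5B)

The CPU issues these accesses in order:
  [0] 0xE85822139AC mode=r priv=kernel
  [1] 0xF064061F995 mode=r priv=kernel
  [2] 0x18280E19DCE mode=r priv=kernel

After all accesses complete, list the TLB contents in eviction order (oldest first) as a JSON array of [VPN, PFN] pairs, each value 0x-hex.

Walk each access:
#0 VA=0xE85822139AC (r,kernel):
  L0 @0x3F[29] → 0x42007  P=1,RW=1,US=1,PS=0
  L1 @0x42[22] → 0x45007  P=1,RW=1,US=1,PS=0
  L2 @0x45[17] → 0x46007  P=1,RW=1,US=1,PS=0
  L3 @0x46[19] → 0x47007  P=1,RW=1,US=1,PS=0
  → PA=0x479AC  (4 entries read)
#1 VA=0xF064061F995 (r,kernel):
  L0 @0x3F[30] → 0x4A007  P=1,RW=1,US=1,PS=0
  L1 @0x4A[25] → 0x4C007  P=1,RW=1,US=1,PS=0
  L2 @0x4C[3] → 0x4F007  P=1,RW=1,US=1,PS=0
  L3 @0x4F[31] → 0x50007  P=1,RW=1,US=1,PS=0
  → PA=0x50995  (4 entries read)
#2 VA=0x18280E19DCE (r,kernel):
  L0 @0x3F[3] → 0x54007  P=1,RW=1,US=1,PS=0
  L1 @0x54[10] → 0x56007  P=1,RW=1,US=1,PS=0
  L2 @0x56[7] → 0x5A007  P=1,RW=1,US=1,PS=0
  L3 @0x5A[25] → 0x5B007  P=1,RW=1,US=1,PS=0
  → PA=0x5BDCE  (4 entries read)

TLB: [["0xE8582213", "0x47"], ["0xF064061F", "0x50"], ["0x18280E19", "0x5B"]]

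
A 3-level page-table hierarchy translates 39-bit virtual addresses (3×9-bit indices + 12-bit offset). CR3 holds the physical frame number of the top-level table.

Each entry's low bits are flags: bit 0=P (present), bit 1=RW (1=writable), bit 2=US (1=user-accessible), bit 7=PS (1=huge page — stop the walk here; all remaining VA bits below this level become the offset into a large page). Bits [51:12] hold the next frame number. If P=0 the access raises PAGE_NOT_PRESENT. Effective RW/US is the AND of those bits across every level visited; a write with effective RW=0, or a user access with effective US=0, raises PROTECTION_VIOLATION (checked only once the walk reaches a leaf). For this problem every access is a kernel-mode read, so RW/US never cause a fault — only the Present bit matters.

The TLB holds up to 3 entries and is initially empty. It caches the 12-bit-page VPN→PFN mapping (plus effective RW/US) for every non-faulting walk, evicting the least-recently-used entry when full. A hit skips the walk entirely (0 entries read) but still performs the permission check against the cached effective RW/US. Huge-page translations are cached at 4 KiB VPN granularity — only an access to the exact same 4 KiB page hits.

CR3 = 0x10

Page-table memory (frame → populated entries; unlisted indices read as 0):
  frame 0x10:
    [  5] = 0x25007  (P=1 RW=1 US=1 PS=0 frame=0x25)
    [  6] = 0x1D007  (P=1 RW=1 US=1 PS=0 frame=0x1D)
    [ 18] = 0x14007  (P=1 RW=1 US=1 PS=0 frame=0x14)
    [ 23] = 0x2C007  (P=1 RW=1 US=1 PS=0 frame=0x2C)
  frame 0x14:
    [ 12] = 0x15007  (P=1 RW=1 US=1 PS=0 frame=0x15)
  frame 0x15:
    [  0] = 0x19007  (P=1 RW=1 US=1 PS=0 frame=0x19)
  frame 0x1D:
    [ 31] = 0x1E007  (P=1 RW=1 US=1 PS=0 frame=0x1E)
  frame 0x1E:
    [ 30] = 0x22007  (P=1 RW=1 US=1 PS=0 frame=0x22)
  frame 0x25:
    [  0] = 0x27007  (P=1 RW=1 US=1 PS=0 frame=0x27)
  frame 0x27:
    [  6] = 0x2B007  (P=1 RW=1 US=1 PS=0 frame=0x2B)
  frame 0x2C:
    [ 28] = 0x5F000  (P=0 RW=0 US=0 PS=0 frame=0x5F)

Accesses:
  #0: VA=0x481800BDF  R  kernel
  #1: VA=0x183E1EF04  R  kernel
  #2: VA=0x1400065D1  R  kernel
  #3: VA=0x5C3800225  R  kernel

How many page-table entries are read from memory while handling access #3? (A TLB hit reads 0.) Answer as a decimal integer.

Trace:
#0 VA=0x481800BDF (r,kernel):
  [0] read 0x10 idx=18: raw=0x14007 flags P=1 W=1 U=1 S=0
  [1] read 0x14 idx=12: raw=0x15007 flags P=1 W=1 U=1 S=0
  [2] read 0x15 idx=0: raw=0x19007 flags P=1 W=1 U=1 S=0
  → PA=0x19BDF  (3 entries read)
#1 VA=0x183E1EF04 (r,kernel):
  [0] read 0x10 idx=6: raw=0x1D007 flags P=1 W=1 U=1 S=0
  [1] read 0x1D idx=31: raw=0x1E007 flags P=1 W=1 U=1 S=0
  [2] read 0x1E idx=30: raw=0x22007 flags P=1 W=1 U=1 S=0
  → PA=0x22F04  (3 entries read)
#2 VA=0x1400065D1 (r,kernel):
  [0] read 0x10 idx=5: raw=0x25007 flags P=1 W=1 U=1 S=0
  [1] read 0x25 idx=0: raw=0x27007 flags P=1 W=1 U=1 S=0
  [2] read 0x27 idx=6: raw=0x2B007 flags P=1 W=1 U=1 S=0
  → PA=0x2B5D1  (3 entries read)
#3 VA=0x5C3800225 (r,kernel):
  [0] read 0x10 idx=23: raw=0x2C007 flags P=1 W=1 U=1 S=0
  [1] read 0x2C idx=28: raw=0x5F000 flags P=0 W=0 U=0 S=0
  → PAGE_NOT_PRESENT  (2 entries read)

Entries read for #3: 2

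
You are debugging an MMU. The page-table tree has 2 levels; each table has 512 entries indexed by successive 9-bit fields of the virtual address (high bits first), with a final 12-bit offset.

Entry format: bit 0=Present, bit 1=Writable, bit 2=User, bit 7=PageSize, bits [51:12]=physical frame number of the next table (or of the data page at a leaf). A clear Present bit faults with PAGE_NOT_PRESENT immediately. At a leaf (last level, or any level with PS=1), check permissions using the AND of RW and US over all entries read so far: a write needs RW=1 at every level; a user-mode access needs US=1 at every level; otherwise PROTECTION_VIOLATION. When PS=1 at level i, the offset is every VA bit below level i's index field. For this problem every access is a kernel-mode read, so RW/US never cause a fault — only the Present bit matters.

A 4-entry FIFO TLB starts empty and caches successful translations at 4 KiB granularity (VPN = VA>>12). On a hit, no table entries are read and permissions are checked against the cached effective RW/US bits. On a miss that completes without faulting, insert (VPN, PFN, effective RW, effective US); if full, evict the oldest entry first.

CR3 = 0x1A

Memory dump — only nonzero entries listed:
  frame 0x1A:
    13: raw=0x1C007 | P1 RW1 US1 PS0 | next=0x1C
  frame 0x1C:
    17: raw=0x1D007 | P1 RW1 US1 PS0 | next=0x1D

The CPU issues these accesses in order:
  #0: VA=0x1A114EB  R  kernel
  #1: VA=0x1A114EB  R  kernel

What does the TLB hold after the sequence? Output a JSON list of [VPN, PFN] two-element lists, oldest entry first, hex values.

Per-access translation:
#0 VA=0x1A114EB (r,kernel):
  [0] read 0x1A idx=13: raw=0x1C007 flags P=1 W=1 U=1 S=0
  [1] read 0x1C idx=17: raw=0x1D007 flags P=1 W=1 U=1 S=0
  → PA=0x1D4EB  (2 entries read)
#1 VA=0x1A114EB (r,kernel):
  TLB hit vpn=0x1A11 → PA=0x1D4EB

TLB: [["0x1A11", "0x1D"]]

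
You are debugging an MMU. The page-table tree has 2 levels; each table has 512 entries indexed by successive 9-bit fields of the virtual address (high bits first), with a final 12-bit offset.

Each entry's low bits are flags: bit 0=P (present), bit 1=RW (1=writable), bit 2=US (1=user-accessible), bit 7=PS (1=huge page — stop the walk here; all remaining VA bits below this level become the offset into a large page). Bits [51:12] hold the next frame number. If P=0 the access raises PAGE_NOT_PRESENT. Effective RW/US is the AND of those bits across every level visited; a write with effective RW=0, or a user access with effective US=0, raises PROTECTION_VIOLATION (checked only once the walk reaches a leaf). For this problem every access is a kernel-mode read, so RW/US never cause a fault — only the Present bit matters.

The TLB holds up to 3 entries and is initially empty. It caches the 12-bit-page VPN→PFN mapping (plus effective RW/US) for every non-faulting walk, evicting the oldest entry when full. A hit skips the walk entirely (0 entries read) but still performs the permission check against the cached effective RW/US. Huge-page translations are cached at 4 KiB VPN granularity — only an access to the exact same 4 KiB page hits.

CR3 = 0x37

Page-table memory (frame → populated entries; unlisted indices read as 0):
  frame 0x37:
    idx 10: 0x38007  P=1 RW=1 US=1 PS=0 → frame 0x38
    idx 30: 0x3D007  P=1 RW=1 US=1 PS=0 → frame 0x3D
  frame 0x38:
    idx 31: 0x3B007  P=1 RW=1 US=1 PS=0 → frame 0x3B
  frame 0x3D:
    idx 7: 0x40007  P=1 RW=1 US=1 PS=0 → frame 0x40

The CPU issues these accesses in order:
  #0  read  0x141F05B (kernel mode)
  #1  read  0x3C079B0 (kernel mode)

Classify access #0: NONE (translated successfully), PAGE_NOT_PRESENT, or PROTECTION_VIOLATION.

Per-access translation:
#0 VA=0x141F05B (r,kernel):
  lvl0: tbl 0x37, slot 10 ⇒ 0x38007 (P1/RW1/US1/PS0)
  lvl1: tbl 0x38, slot 31 ⇒ 0x3B007 (P1/RW1/US1/PS0)
  → PA=0x3B05B  (2 entries read)
#1 VA=0x3C079B0 (r,kernel):
  lvl0: tbl 0x37, slot 30 ⇒ 0x3D007 (P1/RW1/US1/PS0)
  lvl1: tbl 0x3D, slot 7 ⇒ 0x40007 (P1/RW1/US1/PS0)
  → PA=0x409B0  (2 entries read)

Access #0 fault: NONE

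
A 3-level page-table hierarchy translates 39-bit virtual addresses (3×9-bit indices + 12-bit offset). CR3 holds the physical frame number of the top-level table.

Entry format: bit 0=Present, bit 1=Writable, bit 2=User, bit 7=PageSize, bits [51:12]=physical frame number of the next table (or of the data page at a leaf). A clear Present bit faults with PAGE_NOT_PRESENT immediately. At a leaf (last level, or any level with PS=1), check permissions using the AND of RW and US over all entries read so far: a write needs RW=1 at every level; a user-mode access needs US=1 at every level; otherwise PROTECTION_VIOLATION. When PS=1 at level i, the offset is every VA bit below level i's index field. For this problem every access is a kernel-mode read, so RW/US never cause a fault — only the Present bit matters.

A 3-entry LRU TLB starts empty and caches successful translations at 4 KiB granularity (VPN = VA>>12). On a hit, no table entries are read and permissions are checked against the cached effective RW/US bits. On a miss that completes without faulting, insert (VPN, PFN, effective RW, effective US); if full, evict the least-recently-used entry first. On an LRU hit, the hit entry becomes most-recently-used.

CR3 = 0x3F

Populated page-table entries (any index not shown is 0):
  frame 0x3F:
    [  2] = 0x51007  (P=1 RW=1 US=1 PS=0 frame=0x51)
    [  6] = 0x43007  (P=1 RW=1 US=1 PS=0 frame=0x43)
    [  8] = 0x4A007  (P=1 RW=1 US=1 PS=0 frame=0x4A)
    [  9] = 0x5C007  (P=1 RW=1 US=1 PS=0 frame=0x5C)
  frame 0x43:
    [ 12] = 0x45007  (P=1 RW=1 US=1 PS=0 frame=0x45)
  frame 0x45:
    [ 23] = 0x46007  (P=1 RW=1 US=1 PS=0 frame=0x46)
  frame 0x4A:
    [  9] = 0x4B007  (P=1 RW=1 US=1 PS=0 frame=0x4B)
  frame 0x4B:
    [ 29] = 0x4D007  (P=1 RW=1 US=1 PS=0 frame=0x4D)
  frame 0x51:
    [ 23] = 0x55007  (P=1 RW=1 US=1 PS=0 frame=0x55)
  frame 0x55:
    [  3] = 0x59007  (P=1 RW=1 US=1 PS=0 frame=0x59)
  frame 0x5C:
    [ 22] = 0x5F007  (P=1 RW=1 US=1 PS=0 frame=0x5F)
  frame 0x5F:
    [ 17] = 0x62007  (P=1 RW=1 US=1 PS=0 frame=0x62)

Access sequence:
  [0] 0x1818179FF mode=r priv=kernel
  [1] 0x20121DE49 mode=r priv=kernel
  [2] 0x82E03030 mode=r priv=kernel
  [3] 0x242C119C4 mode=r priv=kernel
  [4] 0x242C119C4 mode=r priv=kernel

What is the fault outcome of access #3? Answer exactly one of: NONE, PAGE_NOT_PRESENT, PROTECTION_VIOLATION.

Trace:
#0 VA=0x1818179FF (r,kernel):
  L0: frame=0x3F idx=6 entry=0x43007 [P=1 RW=1 US=1 PS=0]
  L1: frame=0x43 idx=12 entry=0x45007 [P=1 RW=1 US=1 PS=0]
  L2: frame=0x45 idx=23 entry=0x46007 [P=1 RW=1 US=1 PS=0]
  ⇒ phys 0x469FF  [3 reads]
#1 VA=0x20121DE49 (r,kernel):
  L0: frame=0x3F idx=8 entry=0x4A007 [P=1 RW=1 US=1 PS=0]
  L1: frame=0x4A idx=9 entry=0x4B007 [P=1 RW=1 US=1 PS=0]
  L2: frame=0x4B idx=29 entry=0x4D007 [P=1 RW=1 US=1 PS=0]
  ⇒ phys 0x4DE49  [3 reads]
#2 VA=0x82E03030 (r,kernel):
  L0: frame=0x3F idx=2 entry=0x51007 [P=1 RW=1 US=1 PS=0]
  L1: frame=0x51 idx=23 entry=0x55007 [P=1 RW=1 US=1 PS=0]
  L2: frame=0x55 idx=3 entry=0x59007 [P=1 RW=1 US=1 PS=0]
  ⇒ phys 0x59030  [3 reads]
#3 VA=0x242C119C4 (r,kernel):
  L0: frame=0x3F idx=9 entry=0x5C007 [P=1 RW=1 US=1 PS=0]
  L1: frame=0x5C idx=22 entry=0x5F007 [P=1 RW=1 US=1 PS=0]
  L2: frame=0x5F idx=17 entry=0x62007 [P=1 RW=1 US=1 PS=0]
  ⇒ phys 0x629C4  [3 reads]
#4 VA=0x242C119C4 (r,kernel):
  TLB hit vpn=0x242C11 → PA=0x629C4

Access #3 fault: NONE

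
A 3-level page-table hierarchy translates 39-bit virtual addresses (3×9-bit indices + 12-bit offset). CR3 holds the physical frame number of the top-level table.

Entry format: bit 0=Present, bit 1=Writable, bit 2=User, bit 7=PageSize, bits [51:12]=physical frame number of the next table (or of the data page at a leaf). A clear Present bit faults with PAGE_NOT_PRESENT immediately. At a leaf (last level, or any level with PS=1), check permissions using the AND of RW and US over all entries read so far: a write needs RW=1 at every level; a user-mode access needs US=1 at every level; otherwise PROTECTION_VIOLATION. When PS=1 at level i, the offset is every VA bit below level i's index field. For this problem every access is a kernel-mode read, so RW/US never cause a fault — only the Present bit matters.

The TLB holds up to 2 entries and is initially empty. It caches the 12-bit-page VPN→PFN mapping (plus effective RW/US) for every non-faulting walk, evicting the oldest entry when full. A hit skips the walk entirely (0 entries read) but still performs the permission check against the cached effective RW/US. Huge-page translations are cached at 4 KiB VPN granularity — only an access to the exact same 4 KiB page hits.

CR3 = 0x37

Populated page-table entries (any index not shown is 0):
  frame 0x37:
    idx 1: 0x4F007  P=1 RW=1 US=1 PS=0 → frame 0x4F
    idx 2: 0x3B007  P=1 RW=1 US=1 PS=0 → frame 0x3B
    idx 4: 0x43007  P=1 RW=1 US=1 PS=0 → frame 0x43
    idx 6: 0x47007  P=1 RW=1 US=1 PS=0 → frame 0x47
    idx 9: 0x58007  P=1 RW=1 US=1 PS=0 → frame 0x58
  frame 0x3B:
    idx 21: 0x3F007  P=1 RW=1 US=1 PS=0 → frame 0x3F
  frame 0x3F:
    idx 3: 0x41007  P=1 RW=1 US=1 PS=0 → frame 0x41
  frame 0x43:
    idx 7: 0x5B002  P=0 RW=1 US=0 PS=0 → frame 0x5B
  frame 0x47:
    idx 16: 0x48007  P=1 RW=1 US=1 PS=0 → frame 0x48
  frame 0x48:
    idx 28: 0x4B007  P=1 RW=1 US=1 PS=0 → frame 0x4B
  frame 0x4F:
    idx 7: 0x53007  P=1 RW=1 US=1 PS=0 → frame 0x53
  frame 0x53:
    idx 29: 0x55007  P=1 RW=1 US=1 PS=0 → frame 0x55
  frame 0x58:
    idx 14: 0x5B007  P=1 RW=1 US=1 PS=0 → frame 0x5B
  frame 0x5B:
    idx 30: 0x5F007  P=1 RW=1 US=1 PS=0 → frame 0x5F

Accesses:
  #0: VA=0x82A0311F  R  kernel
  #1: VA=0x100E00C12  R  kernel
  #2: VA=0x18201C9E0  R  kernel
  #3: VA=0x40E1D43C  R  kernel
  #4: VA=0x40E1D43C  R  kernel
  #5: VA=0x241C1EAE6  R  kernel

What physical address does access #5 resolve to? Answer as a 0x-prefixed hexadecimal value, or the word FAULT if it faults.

Per-access translation:
#0 VA=0x82A0311F (r,kernel):
  L0 @0x37[2] → 0x3B007  P=1,RW=1,US=1,PS=0
  L1 @0x3B[21] → 0x3F007  P=1,RW=1,US=1,PS=0
  L2 @0x3F[3] → 0x41007  P=1,RW=1,US=1,PS=0
  ✓ 0x4111F  — 3 lookups
#1 VA=0x100E00C12 (r,kernel):
  L0 @0x37[4] → 0x43007  P=1,RW=1,US=1,PS=0
  L1 @0x43[7] → 0x5B002  P=0,RW=1,US=0,PS=0
  ⇒ fault: PAGE_NOT_PRESENT  — 2 lookups
#2 VA=0x18201C9E0 (r,kernel):
  L0 @0x37[6] → 0x47007  P=1,RW=1,US=1,PS=0
  L1 @0x47[16] → 0x48007  P=1,RW=1,US=1,PS=0
  L2 @0x48[28] → 0x4B007  P=1,RW=1,US=1,PS=0
  ✓ 0x4B9E0  — 3 lookups
#3 VA=0x40E1D43C (r,kernel):
  L0 @0x37[1] → 0x4F007  P=1,RW=1,US=1,PS=0
  L1 @0x4F[7] → 0x53007  P=1,RW=1,US=1,PS=0
  L2 @0x53[29] → 0x55007  P=1,RW=1,US=1,PS=0
  ✓ 0x5543C  — 3 lookups
#4 VA=0x40E1D43C (r,kernel):
  TLB hit vpn=0x40E1D → PA=0x5543C
#5 VA=0x241C1EAE6 (r,kernel):
  L0 @0x37[9] → 0x58007  P=1,RW=1,US=1,PS=0
  L1 @0x58[14] → 0x5B007  P=1,RW=1,US=1,PS=0
  L2 @0x5B[30] → 0x5F007  P=1,RW=1,US=1,PS=0
  ✓ 0x5FAE6  — 3 lookups

Access #5 PA: 0x5FAE6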